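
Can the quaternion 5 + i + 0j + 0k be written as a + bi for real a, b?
Yes. The quaternion 5 + i has j- and k-coefficients y = z = 0, so it lies in the complex subalgebra spanned by 1 and i.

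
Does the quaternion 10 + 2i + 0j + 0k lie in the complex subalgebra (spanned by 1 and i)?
Yes. The quaternion 10 + 2i has j- and k-coefficients y = z = 0, so it lies in the complex subalgebra spanned by 1 and i.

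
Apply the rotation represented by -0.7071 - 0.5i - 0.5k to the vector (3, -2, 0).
(2.914, 2.121, 0.086)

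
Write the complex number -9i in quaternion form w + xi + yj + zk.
0 - 9i + 0j + 0k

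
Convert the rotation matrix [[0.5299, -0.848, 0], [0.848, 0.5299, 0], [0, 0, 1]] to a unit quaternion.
0.8746 + 0.4848k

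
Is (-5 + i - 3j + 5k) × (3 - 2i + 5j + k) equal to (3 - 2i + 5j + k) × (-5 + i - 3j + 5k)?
No: pq = -3 - 15i - 45j + 9k ≠ -3 + 41i - 23j + 11k = qp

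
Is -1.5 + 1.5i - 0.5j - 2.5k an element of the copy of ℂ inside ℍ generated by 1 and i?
No. The quaternion -1.5 + 1.5i - 0.5j - 2.5k has j-coefficient y = -0.5 and k-coefficient z = -2.5, not both zero, so it does not lie in the complex subalgebra spanned by 1 and i.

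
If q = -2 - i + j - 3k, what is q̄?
-2 + i - j + 3k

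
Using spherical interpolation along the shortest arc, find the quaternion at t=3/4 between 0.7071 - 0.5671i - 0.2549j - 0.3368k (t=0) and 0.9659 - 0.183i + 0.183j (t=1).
0.9474 - 0.2976i + 0.0735j - 0.0918k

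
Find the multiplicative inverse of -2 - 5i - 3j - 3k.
-0.0426 + 0.1064i + 0.0638j + 0.0638k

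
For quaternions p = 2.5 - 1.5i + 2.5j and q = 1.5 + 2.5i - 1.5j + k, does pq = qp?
No: pq = 11.25 + 6.5i + 1.5j - 1.5k ≠ 11.25 + 1.5i - 1.5j + 6.5k = qp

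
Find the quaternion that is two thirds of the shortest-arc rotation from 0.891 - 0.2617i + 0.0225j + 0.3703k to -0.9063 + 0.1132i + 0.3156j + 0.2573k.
0.9601 - 0.1745i - 0.2137j - 0.0466k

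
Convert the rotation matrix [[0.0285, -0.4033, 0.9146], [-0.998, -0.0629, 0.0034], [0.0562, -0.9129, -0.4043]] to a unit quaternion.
-0.3746 + 0.6115i - 0.5729j + 0.3969k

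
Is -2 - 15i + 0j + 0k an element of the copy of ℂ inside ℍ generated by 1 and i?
Yes. The quaternion -2 - 15i has j- and k-coefficients y = z = 0, so it lies in the complex subalgebra spanned by 1 and i.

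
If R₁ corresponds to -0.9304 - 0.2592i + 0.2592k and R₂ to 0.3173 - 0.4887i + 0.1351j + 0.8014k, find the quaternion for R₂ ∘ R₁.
-0.6296 + 0.4075i - 0.2067j - 0.6284k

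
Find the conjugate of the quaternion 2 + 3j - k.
2 - 3j + k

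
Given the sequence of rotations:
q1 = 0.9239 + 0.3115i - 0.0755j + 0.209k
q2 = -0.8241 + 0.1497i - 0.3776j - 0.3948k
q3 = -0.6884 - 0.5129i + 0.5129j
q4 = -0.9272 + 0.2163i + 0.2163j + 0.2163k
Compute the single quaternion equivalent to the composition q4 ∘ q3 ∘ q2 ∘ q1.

q2 · q1 = -0.754 - 0.2271i - 0.4409j - 0.4307k
q3 · q2 · q1 = 0.6287 + 0.3222i - 0.3041j + 0.6391k
q4 · q3 · q2 · q1 = -0.7251 + 0.0413i + 0.3494j - 0.5921k
-0.7251 + 0.0413i + 0.3494j - 0.5921k


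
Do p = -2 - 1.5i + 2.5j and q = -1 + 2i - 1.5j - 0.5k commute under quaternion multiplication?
No: pq = 8.75 - 3.75i - 0.25j - 1.75k ≠ 8.75 - 1.25i + 1.25j + 3.75k = qp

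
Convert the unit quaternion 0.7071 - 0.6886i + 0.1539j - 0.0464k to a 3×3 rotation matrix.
[[0.9483, -0.1463, 0.2815], [-0.2776, 0.0474, 0.9595], [-0.1537, -0.9881, 0.0043]]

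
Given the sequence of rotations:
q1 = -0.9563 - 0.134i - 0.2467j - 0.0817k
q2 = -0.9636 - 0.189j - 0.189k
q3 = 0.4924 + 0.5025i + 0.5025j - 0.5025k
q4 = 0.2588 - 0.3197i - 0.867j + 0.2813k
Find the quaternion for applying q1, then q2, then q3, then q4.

q2 · q1 = 0.8594 + 0.0979i + 0.4438j + 0.2341k
q3 · q2 · q1 = 0.2686 + 0.8207i + 0.4835j - 0.1428k
q4 · q3 · q2 · q1 = 0.7913 + 0.1143i + 0.0775j + 0.5956k
0.7913 + 0.1143i + 0.0775j + 0.5956k


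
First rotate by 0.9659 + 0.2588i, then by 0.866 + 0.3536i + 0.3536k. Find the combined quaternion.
0.745 + 0.5657i + 0.0915j + 0.3415k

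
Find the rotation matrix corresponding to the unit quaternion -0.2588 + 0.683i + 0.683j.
[[0.067, 0.933, -0.3535], [0.933, 0.067, 0.3535], [0.3535, -0.3535, -0.866]]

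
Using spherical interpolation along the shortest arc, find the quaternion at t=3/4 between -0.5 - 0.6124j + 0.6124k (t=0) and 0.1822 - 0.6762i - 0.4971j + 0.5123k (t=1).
0.0002 - 0.5492i - 0.5847j + 0.5971k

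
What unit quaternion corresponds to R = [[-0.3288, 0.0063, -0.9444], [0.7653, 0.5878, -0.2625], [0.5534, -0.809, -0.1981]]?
0.515 - 0.2653i - 0.7271j + 0.3684k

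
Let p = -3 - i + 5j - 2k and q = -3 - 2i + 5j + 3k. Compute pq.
-12 + 34i - 23j + 2k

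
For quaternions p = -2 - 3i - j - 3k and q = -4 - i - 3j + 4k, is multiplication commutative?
No: pq = 14 + i + 25j + 12k ≠ 14 + 27i - 5j - 4k = qp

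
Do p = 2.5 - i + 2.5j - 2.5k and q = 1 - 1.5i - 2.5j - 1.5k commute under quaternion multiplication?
No: pq = 3.5 - 14.75i - 1.5j ≠ 3.5 + 5.25i - 6j - 12.5k = qp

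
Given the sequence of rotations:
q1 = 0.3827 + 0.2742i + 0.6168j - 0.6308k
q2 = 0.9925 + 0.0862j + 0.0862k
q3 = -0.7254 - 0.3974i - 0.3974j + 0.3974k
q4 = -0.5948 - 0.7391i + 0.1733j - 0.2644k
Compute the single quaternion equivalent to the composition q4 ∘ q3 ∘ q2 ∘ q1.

q2 · q1 = 0.381 + 0.1646i + 0.6688j - 0.6167k
q3 · q2 · q1 = 0.2999 - 0.2915i - 0.8162j + 0.3984k
q4 · q3 · q2 · q1 = -0.147 - 0.195i + 0.909j + 0.3375k
-0.147 - 0.195i + 0.909j + 0.3375k


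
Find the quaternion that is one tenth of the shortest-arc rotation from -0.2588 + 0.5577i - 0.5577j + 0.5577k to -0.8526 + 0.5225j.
-0.1254 + 0.5455i - 0.6238j + 0.5455k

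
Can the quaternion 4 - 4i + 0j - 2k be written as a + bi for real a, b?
No. The quaternion 4 - 4i - 2k has j-coefficient y = 0 and k-coefficient z = -2, not both zero, so it does not lie in the complex subalgebra spanned by 1 and i.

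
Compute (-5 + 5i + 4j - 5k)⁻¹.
-0.0549 - 0.0549i - 0.044j + 0.0549k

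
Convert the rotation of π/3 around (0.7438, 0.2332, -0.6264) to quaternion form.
0.866 + 0.3719i + 0.1166j - 0.3132k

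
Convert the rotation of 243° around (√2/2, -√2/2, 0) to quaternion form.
-0.5225 + 0.6029i - 0.6029j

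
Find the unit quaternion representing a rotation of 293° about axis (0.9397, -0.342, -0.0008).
-0.8339 + 0.5187i - 0.1888j - 0.0004k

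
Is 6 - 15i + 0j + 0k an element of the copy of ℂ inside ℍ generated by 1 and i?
Yes. The quaternion 6 - 15i has j- and k-coefficients y = z = 0, so it lies in the complex subalgebra spanned by 1 and i.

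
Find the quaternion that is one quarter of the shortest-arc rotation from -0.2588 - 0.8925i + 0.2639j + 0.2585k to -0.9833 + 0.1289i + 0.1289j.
-0.5691 - 0.7401i + 0.2769j + 0.2273k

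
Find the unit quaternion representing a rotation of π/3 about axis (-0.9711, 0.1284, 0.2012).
0.866 - 0.4855i + 0.0642j + 0.1006k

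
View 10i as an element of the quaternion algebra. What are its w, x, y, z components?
0 + 10i + 0j + 0k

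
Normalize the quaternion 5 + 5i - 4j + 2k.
0.5976 + 0.5976i - 0.4781j + 0.239k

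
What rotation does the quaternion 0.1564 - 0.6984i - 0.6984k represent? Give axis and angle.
axis = (-√2/2, 0, -√2/2), θ = 162°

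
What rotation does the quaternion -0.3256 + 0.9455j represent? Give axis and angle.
axis = (0, 1, 0), θ = 218°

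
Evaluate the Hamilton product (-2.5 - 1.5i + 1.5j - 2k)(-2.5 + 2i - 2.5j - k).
11 - 7.75i - 3j + 8.25k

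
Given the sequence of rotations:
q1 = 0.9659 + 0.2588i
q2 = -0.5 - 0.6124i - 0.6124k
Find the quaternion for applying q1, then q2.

q2 · q1 = -0.3245 - 0.7209i - 0.1585j - 0.5915k
-0.3245 - 0.7209i - 0.1585j - 0.5915k


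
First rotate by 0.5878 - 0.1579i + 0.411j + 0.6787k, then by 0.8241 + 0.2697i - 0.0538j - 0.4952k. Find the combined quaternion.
0.8852 + 0.1954i + 0.2022j + 0.3706k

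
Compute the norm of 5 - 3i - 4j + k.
√51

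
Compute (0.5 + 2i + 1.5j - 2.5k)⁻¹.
0.0392 - 0.1569i - 0.1176j + 0.1961k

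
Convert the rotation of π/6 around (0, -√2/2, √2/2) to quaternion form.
0.9659 - 0.183j + 0.183k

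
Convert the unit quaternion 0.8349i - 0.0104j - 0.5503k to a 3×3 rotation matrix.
[[0.3941, -0.0174, -0.9189], [-0.0174, -0.9998, 0.0114], [-0.9189, 0.0114, -0.3943]]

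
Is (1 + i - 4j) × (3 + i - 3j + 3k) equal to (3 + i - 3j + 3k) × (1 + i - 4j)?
No: pq = -10 - 8i - 18j + 4k ≠ -10 + 16i - 12j + 2k = qp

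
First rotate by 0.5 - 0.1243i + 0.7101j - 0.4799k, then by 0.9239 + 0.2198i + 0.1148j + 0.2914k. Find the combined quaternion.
0.5476 - 0.267i + 0.7827j - 0.1273k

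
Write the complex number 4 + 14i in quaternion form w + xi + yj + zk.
4 + 14i + 0j + 0k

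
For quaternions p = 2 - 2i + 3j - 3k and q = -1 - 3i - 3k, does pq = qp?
No: pq = -17 - 13i + 6k ≠ -17 + 5i - 6j - 12k = qp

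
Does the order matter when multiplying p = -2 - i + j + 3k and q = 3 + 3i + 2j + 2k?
Yes: pq = -11 - 13i + 10j ≠ -11 - 5i - 12j + 10k = qp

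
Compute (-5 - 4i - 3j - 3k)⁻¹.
-0.0847 + 0.0678i + 0.0508j + 0.0508k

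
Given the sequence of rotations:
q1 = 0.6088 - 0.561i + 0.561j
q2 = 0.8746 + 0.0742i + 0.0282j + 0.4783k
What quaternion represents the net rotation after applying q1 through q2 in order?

q2 · q1 = 0.5583 - 0.7138i + 0.2395j + 0.3486k
0.5583 - 0.7138i + 0.2395j + 0.3486k


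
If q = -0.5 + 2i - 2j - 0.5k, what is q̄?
-0.5 - 2i + 2j + 0.5k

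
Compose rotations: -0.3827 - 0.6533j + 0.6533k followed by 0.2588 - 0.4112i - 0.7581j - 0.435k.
-0.3101 - 0.6221i + 0.3897j + 0.6042k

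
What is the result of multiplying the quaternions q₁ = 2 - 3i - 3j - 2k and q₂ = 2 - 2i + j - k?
-1 - 5i - 3j - 15k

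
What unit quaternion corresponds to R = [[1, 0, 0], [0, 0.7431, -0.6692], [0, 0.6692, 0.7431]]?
0.9336 + 0.3584i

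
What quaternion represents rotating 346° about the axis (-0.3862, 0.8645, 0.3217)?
-0.9925 - 0.0471i + 0.1054j + 0.0392k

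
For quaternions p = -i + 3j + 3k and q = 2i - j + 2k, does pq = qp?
No: pq = -1 + 9i + 8j - 5k ≠ -1 - 9i - 8j + 5k = qp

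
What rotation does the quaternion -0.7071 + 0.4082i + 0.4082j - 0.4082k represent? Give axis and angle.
axis = (√3/3, √3/3, -√3/3), θ = 3π/2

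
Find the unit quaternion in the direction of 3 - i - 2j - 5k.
0.4804 - 0.1601i - 0.3203j - 0.8006k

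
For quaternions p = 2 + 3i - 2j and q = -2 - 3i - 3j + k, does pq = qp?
No: pq = -1 - 14i - 5j - 13k ≠ -1 - 10i + j + 17k = qp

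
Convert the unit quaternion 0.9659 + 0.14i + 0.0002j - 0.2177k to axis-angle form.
axis = (0.5409, 0.0008, -0.8411), θ = π/6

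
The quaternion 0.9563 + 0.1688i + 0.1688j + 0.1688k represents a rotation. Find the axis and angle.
axis = (√3/3, √3/3, √3/3), θ = 34°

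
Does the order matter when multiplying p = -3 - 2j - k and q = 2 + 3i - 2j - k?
Yes: pq = -11 - 9i - j + 7k ≠ -11 - 9i + 5j - 5k = qp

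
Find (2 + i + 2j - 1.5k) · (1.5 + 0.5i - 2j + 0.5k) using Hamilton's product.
7.25 + 0.5i - 2.25j - 4.25k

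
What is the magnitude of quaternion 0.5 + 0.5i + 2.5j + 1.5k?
3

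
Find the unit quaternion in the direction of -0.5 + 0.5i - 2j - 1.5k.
-0.1925 + 0.1925i - 0.7698j - 0.5774k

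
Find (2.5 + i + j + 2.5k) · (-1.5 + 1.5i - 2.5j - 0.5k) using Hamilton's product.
-1.5 + 8i - 3.5j - 9k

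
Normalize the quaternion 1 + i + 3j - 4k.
0.1925 + 0.1925i + 0.5774j - 0.7698k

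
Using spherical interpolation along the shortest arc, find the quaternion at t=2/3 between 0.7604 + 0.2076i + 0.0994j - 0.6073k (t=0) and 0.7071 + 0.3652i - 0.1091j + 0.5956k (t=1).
0.8993 + 0.3828i - 0.0431j + 0.207k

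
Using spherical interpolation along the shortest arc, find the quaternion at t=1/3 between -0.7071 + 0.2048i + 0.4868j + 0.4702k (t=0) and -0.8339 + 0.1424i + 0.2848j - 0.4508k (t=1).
-0.8426 + 0.2056i + 0.4678j + 0.1702k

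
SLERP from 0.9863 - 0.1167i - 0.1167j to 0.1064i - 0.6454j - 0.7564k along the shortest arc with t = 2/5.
0.777 - 0.0315i - 0.4588j - 0.4299k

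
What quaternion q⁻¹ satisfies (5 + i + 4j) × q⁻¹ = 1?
0.119 - 0.0238i - 0.0952j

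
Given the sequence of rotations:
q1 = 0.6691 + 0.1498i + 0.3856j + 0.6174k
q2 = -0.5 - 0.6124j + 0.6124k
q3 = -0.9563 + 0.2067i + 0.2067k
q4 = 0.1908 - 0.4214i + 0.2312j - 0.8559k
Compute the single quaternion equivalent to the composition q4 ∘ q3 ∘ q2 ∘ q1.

q2 · q1 = -0.4765 - 0.6891i - 0.5108j + 0.1928k
q3 · q2 · q1 = 0.5583 + 0.6661i + 0.3062j - 0.3884k
q4 · q3 · q2 · q1 = -0.016 + 0.0641i - 0.5463j - 0.835k
-0.016 + 0.0641i - 0.5463j - 0.835k


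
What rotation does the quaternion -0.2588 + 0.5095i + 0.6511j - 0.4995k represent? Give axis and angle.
axis = (0.5275, 0.6741, -0.5171), θ = 7π/6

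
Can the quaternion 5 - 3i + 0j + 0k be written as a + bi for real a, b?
Yes. The quaternion 5 - 3i has j- and k-coefficients y = z = 0, so it lies in the complex subalgebra spanned by 1 and i.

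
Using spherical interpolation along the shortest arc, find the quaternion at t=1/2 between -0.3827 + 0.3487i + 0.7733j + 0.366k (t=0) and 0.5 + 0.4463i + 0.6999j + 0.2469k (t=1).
0.0657 + 0.445i + 0.8246j + 0.3431k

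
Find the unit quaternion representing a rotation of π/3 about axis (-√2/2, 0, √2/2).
0.866 - 0.3536i + 0.3536k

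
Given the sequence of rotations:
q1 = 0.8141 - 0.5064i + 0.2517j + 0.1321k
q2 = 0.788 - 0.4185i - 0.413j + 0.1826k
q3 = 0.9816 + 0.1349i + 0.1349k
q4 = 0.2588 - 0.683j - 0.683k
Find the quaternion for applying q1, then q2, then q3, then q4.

q2 · q1 = 0.5094 - 0.8403i - 0.1751j - 0.0617k
q3 · q2 · q1 = 0.6217 - 0.7325i - 0.2769j - 0.0155k
q4 · q3 · q2 · q1 = -0.0388 - 0.3681i + 0.004j - 0.9289k
-0.0388 - 0.3681i + 0.004j - 0.9289k


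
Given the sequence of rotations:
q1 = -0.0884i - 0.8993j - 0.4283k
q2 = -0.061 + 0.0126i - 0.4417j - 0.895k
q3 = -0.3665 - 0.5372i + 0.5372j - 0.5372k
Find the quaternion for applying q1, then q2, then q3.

q2 · q1 = -0.7794 - 0.6103i + 0.1394j - 0.0243k
q3 · q2 · q1 = -0.1301 + 0.7042i - 0.155j + 0.6806k
-0.1301 + 0.7042i - 0.155j + 0.6806k


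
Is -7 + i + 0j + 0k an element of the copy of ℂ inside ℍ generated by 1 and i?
Yes. The quaternion -7 + i has j- and k-coefficients y = z = 0, so it lies in the complex subalgebra spanned by 1 and i.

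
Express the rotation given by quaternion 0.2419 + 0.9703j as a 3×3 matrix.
[[-0.883, 0, 0.4694], [0, 1, 0], [-0.4694, 0, -0.883]]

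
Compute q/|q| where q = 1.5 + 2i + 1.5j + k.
0.4867 + 0.6489i + 0.4867j + 0.3244k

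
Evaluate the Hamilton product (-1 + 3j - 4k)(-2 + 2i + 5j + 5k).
7 + 33i - 19j - 3k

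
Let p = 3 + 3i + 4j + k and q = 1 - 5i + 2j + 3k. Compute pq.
7 - 2i - 4j + 36k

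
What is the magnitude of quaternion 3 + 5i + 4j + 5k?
√75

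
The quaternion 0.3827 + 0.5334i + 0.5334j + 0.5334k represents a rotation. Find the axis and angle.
axis = (√3/3, √3/3, √3/3), θ = 3π/4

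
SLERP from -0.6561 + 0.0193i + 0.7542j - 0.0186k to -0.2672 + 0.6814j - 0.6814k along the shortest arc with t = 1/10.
-0.6325 + 0.0177i + 0.7687j - 0.0928k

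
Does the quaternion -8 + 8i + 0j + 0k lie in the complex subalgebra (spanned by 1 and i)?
Yes. The quaternion -8 + 8i has j- and k-coefficients y = z = 0, so it lies in the complex subalgebra spanned by 1 and i.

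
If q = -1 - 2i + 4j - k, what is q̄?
-1 + 2i - 4j + k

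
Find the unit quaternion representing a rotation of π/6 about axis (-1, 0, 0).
0.9659 - 0.2588i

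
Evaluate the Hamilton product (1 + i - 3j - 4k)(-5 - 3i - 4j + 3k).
-2 - 33i + 20j + 10k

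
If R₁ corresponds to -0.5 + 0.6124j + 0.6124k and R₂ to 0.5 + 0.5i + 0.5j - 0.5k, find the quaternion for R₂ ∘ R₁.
-0.25 + 0.3624i - 0.25j + 0.8624k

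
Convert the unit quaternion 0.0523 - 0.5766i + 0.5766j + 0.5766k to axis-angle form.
axis = (-√3/3, √3/3, √3/3), θ = 174°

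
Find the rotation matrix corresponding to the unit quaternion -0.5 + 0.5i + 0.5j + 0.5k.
[[0, 1, 0], [0, 0, 1], [1, 0, 0]]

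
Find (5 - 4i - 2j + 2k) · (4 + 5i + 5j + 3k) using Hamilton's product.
44 - 7i + 39j + 13k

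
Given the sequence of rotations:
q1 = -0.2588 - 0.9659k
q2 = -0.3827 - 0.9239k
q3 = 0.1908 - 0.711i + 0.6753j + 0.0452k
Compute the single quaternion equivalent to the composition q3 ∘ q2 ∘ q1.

q2 · q1 = -0.7934 + 0.6088k
q3 · q2 · q1 = -0.1789 + 0.9752i - 0.1029j + 0.0803k
-0.1789 + 0.9752i - 0.1029j + 0.0803k


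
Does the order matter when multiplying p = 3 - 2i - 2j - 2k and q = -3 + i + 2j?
Yes: pq = -3 + 13i + 10j + 4k ≠ -3 + 5i + 14j + 8k = qp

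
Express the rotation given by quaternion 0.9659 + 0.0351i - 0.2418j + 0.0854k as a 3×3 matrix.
[[0.8685, -0.182, -0.4611], [0.148, 0.9829, -0.1091], [0.4731, 0.0265, 0.8806]]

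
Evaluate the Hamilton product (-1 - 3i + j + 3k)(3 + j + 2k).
-10 - 10i + 8j + 4k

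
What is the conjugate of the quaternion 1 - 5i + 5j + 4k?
1 + 5i - 5j - 4k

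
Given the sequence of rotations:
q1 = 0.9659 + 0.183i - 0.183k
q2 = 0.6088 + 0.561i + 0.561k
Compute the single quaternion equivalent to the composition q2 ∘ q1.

q2 · q1 = 0.588 + 0.6533i + 0.2053j + 0.4305k
0.588 + 0.6533i + 0.2053j + 0.4305k


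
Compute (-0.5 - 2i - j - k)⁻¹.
-0.08 + 0.32i + 0.16j + 0.16k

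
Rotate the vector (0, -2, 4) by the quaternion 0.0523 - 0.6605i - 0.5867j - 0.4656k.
(0.567, 3.074, -3.198)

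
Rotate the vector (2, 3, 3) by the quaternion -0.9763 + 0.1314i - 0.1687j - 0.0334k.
(2.515, 3.735, 1.313)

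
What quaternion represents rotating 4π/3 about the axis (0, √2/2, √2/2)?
-0.5 + 0.6124j + 0.6124k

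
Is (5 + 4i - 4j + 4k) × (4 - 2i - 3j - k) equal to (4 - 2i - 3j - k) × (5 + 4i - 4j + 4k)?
No: pq = 20 + 22i - 35j - 9k ≠ 20 - 10i - 27j + 31k = qp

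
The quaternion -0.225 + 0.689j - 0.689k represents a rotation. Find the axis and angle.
axis = (0, √2/2, -√2/2), θ = 206°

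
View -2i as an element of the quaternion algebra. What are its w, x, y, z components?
0 - 2i + 0j + 0k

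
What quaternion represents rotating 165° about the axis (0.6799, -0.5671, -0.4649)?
0.1305 + 0.6741i - 0.5622j - 0.4609k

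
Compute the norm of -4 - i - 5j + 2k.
√46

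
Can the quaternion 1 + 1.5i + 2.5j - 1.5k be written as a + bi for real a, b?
No. The quaternion 1 + 1.5i + 2.5j - 1.5k has j-coefficient y = 2.5 and k-coefficient z = -1.5, not both zero, so it does not lie in the complex subalgebra spanned by 1 and i.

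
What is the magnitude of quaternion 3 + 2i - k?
√14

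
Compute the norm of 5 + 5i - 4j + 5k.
√91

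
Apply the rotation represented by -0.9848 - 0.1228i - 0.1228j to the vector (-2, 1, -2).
(-2.393, 1.393, -1.154)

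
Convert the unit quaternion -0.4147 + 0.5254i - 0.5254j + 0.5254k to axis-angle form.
axis = (√3/3, -√3/3, √3/3), θ = 229°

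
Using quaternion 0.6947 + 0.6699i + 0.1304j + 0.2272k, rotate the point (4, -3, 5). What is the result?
(6.302, -2.394, -2.135)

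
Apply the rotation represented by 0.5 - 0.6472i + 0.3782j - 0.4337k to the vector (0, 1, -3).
(-2.875, -1.171, -0.604)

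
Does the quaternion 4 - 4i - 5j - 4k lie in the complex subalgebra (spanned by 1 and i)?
No. The quaternion 4 - 4i - 5j - 4k has j-coefficient y = -5 and k-coefficient z = -4, not both zero, so it does not lie in the complex subalgebra spanned by 1 and i.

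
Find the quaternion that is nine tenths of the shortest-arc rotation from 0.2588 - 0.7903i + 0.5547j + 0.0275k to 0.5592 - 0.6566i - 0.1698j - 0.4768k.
0.5503 - 0.7035i - 0.0925j - 0.44k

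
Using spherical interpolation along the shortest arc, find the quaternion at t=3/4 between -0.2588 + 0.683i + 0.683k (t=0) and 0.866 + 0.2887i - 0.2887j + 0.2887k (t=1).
0.6722 + 0.4917i - 0.2541j + 0.4917k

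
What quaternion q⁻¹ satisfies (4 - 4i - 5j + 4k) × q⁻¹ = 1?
0.0548 + 0.0548i + 0.0685j - 0.0548k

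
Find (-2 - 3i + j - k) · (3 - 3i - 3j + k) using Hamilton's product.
-11 - 5i + 15j + 7k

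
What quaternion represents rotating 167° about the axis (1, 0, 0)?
0.1132 + 0.9936i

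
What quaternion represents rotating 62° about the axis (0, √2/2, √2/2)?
0.8572 + 0.3642j + 0.3642k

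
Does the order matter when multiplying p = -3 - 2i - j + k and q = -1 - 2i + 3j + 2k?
Yes: pq = 3i - 6j - 15k ≠ 13i - 10j + k = qp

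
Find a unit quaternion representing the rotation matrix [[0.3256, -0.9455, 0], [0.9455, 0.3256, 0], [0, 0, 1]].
0.8141 + 0.5807k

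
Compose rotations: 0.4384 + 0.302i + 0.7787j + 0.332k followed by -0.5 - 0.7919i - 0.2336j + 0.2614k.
0.1151 - 0.7793i - 0.1499j - 0.5975k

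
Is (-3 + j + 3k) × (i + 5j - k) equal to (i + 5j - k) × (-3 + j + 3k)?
No: pq = -2 - 19i - 12j + 2k ≠ -2 + 13i - 18j + 4k = qp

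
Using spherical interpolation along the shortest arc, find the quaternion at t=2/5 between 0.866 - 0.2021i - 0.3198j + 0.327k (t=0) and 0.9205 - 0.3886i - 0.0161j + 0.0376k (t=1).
0.9116 - 0.2844i - 0.2031j + 0.2164k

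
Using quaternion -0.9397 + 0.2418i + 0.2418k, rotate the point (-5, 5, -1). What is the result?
(-2.26, 5.648, -3.74)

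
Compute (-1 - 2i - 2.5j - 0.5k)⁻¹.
-0.087 + 0.1739i + 0.2174j + 0.0435k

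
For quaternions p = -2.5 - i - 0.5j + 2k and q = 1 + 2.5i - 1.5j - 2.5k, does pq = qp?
No: pq = 4.25 - 3i + 5.75j + 11k ≠ 4.25 - 11.5i + 0.75j + 5.5k = qp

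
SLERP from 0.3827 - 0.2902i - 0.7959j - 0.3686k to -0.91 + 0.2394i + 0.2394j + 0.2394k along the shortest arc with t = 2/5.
0.6454 - 0.2918i - 0.6174j - 0.3423k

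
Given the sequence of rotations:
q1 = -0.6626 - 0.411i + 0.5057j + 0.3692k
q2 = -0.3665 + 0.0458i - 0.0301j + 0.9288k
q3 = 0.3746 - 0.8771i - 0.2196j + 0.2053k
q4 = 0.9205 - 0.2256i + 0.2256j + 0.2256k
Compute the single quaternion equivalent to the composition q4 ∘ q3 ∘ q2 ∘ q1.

q2 · q1 = -0.066 - 0.3605i - 0.564j - 0.7399k
q3 · q2 · q1 = -0.3129 + 0.2011i - 0.9198j + 0.1248k
q4 · q3 · q2 · q1 = -0.0633 + 0.4914i - 0.8437j + 0.2064k
-0.0633 + 0.4914i - 0.8437j + 0.2064k


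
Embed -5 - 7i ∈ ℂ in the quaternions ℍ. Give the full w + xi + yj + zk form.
-5 - 7i + 0j + 0k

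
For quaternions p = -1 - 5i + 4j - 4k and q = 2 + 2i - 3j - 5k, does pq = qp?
No: pq = -44i - 22j + 4k ≠ 20i + 44j - 10k = qp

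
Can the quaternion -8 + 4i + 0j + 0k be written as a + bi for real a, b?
Yes. The quaternion -8 + 4i has j- and k-coefficients y = z = 0, so it lies in the complex subalgebra spanned by 1 and i.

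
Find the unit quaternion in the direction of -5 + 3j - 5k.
-0.6509 + 0.3906j - 0.6509k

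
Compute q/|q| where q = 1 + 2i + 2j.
0.3333 + 0.6667i + 0.6667j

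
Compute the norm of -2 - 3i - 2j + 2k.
√21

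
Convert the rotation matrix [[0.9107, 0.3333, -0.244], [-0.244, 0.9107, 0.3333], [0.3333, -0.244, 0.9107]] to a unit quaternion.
0.9659 - 0.1494i - 0.1494j - 0.1494k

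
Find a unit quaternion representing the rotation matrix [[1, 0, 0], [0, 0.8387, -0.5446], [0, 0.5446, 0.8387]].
0.9588 + 0.284i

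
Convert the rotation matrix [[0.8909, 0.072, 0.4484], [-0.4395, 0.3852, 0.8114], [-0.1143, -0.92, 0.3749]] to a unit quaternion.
0.8141 - 0.5317i + 0.1728j - 0.1571k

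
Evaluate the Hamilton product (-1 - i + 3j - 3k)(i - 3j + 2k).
16 - 4i + 2j - 2k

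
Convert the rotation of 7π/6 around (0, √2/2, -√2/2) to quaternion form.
-0.2588 + 0.683j - 0.683k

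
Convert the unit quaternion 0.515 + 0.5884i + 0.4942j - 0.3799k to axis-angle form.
axis = (0.6864, 0.5765, -0.4432), θ = 118°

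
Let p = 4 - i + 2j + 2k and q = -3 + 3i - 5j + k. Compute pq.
-1 + 27i - 19j - 3k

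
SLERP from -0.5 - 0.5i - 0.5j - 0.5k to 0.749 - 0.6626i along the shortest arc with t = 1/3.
-0.7915 - 0.1027i - 0.426j - 0.426k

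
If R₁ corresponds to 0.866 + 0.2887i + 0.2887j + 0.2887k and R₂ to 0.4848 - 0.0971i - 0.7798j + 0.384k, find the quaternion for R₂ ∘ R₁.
0.5621 - 0.2801i - 0.3965j + 0.6696k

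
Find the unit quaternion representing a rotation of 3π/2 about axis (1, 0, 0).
-0.7071 + 0.7071i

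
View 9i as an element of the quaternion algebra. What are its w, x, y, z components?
0 + 9i + 0j + 0k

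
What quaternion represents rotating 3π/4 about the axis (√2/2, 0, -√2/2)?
0.3827 + 0.6533i - 0.6533k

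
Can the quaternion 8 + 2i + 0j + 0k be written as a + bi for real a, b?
Yes. The quaternion 8 + 2i has j- and k-coefficients y = z = 0, so it lies in the complex subalgebra spanned by 1 and i.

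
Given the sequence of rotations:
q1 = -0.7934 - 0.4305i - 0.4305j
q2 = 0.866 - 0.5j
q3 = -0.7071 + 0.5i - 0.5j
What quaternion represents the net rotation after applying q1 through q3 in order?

q2 · q1 = -0.9023 - 0.3728i + 0.0239j - 0.2152k
q3 · q2 · q1 = 0.8364 - 0.0799i + 0.5419j - 0.0223k
0.8364 - 0.0799i + 0.5419j - 0.0223k


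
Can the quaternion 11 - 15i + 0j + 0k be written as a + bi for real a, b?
Yes. The quaternion 11 - 15i has j- and k-coefficients y = z = 0, so it lies in the complex subalgebra spanned by 1 and i.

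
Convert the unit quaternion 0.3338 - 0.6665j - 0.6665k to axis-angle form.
axis = (0, -√2/2, -√2/2), θ = 141°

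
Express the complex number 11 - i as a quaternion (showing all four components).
11 - i + 0j + 0k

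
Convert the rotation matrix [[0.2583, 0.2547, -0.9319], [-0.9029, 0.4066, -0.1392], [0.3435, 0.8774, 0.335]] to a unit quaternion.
0.7071 + 0.3594i - 0.4509j - 0.4093k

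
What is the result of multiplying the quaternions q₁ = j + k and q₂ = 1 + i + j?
-1 - i + 2j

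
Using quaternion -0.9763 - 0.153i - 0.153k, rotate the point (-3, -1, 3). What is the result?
(-2.42, -2.699, 2.42)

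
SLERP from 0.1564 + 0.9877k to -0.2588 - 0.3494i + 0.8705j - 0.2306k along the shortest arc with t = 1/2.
0.2607 + 0.2194i - 0.5466j + 0.765k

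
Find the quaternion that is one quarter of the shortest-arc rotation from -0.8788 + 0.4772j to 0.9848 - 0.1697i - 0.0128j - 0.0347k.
-0.9286 + 0.0442i + 0.3683j + 0.009k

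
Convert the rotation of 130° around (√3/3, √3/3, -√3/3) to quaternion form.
0.4226 + 0.5233i + 0.5233j - 0.5233k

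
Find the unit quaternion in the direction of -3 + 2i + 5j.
-0.4867 + 0.3244i + 0.8111j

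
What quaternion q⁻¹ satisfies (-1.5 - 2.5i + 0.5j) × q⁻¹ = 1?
-0.1714 + 0.2857i - 0.0571j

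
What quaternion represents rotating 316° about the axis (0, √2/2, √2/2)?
-0.9272 + 0.2649j + 0.2649k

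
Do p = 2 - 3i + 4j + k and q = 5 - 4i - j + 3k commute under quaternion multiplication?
No: pq = -1 - 10i + 23j + 30k ≠ -1 - 36i + 13j - 8k = qp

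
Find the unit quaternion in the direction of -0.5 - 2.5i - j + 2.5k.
-0.1348 - 0.6742i - 0.2697j + 0.6742k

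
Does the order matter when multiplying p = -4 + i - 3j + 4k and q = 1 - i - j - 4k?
Yes: pq = 10 + 21i + j + 16k ≠ 10 - 11i + j + 24k = qp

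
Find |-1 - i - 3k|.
√11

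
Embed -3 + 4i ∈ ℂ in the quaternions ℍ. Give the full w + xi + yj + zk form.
-3 + 4i + 0j + 0k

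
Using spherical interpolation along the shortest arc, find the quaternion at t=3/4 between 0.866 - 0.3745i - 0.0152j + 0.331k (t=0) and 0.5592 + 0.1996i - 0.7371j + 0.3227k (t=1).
0.71 + 0.0514i - 0.6031j + 0.3599k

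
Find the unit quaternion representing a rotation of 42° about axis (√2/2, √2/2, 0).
0.9336 + 0.2534i + 0.2534j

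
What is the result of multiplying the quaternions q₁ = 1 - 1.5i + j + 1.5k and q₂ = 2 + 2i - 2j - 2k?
10 + 2k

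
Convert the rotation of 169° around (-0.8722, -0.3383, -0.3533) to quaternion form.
0.0958 - 0.8682i - 0.3367j - 0.3517k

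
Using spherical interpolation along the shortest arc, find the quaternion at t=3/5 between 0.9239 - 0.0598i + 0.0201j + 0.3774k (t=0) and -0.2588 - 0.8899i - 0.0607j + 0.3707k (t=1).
0.7346 + 0.6714i + 0.0596j - 0.0777k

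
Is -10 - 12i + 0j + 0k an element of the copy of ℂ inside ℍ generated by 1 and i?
Yes. The quaternion -10 - 12i has j- and k-coefficients y = z = 0, so it lies in the complex subalgebra spanned by 1 and i.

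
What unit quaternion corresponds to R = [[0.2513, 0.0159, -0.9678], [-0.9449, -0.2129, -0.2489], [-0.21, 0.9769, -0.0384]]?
0.5 + 0.6129i - 0.3789j - 0.4804k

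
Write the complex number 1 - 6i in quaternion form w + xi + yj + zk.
1 - 6i + 0j + 0k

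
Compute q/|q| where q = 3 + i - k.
0.9045 + 0.3015i - 0.3015k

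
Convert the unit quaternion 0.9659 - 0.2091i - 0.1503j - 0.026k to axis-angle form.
axis = (-0.8079, -0.5807, -0.1005), θ = π/6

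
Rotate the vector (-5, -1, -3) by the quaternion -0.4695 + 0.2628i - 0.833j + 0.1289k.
(-0.128, 1.87, 5.611)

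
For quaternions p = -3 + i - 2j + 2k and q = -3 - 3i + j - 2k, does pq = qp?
No: pq = 18 + 8i - j - 5k ≠ 18 + 4i + 7j + 5k = qp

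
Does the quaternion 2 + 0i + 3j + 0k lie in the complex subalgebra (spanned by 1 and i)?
No. The quaternion 2 + 3j has j-coefficient y = 3 and k-coefficient z = 0, not both zero, so it does not lie in the complex subalgebra spanned by 1 and i.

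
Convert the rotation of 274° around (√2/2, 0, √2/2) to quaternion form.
-0.7314 + 0.4822i + 0.4822k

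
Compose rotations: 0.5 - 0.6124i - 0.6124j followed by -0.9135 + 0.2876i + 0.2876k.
-0.2806 + 0.8794i + 0.3833j - 0.0323k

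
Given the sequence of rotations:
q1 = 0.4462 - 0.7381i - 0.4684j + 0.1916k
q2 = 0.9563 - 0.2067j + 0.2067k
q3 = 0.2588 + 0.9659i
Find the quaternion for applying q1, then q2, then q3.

q2 · q1 = 0.2903 - 0.6486i - 0.6927j + 0.1229k
q3 · q2 · q1 = 0.7016 + 0.1125i - 0.298j - 0.6373k
0.7016 + 0.1125i - 0.298j - 0.6373k


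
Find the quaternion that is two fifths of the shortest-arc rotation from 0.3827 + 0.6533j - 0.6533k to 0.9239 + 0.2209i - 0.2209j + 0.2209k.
0.8258 + 0.1254i + 0.3888j - 0.3888k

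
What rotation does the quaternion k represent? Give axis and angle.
axis = (0, 0, 1), θ = π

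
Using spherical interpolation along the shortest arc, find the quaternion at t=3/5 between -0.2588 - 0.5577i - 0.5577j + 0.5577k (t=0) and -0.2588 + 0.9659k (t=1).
-0.2876 - 0.2522i - 0.2522j + 0.8889k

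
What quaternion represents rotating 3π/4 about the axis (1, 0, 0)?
0.3827 + 0.9239i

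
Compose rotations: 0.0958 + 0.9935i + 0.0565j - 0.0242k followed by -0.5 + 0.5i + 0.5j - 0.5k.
-0.585 - 0.4327i - 0.465j - 0.5043k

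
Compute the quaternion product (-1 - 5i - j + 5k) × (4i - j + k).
14 + 26j + 8k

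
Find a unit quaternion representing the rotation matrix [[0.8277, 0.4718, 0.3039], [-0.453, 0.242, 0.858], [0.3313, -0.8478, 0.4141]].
0.788 - 0.5412i - 0.0087j - 0.2934k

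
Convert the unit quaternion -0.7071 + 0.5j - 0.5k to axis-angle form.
axis = (0, √2/2, -√2/2), θ = 3π/2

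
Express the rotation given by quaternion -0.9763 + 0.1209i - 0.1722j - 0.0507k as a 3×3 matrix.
[[0.9356, -0.1406, 0.324], [0.0574, 0.9656, 0.2535], [-0.3485, -0.2186, 0.9115]]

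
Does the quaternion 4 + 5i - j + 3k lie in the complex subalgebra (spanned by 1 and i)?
No. The quaternion 4 + 5i - j + 3k has j-coefficient y = -1 and k-coefficient z = 3, not both zero, so it does not lie in the complex subalgebra spanned by 1 and i.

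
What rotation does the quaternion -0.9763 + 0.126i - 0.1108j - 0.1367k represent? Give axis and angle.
axis = (0.5822, -0.512, -0.6316), θ = 335°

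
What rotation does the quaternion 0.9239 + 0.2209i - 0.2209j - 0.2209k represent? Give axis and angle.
axis = (√3/3, -√3/3, -√3/3), θ = π/4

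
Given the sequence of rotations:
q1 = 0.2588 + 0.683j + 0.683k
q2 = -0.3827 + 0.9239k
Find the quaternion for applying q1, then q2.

q2 · q1 = -0.7301 - 0.631i - 0.2614j - 0.0223k
-0.7301 - 0.631i - 0.2614j - 0.0223k


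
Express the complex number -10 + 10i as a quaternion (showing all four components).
-10 + 10i + 0j + 0k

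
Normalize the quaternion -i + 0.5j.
-0.8944i + 0.4472j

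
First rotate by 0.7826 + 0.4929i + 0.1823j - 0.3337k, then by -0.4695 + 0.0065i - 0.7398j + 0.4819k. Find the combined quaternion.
-0.075 - 0.0673i - 0.4249j + 0.8996k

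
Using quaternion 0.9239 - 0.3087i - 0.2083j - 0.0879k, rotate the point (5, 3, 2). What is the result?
(4.701, 3.427, 2.04)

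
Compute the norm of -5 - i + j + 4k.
√43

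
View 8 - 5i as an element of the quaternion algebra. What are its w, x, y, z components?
8 - 5i + 0j + 0k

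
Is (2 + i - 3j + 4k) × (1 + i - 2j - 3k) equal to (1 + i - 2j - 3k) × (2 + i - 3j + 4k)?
No: pq = 7 + 20i - k ≠ 7 - 14i - 14j - 3k = qp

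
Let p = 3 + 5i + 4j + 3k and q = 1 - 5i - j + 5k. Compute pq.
17 + 13i - 39j + 33k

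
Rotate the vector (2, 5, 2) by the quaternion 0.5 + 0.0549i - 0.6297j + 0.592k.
(-5.423, 0.91, -1.662)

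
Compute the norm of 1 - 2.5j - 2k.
3.354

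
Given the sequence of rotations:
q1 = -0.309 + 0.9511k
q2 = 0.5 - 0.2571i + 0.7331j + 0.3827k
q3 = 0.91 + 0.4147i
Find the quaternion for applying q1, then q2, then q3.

q2 · q1 = -0.5185 + 0.7767i + 0.018j + 0.3573k
q3 · q2 · q1 = -0.7939 + 0.4918i - 0.1318j + 0.3326k
-0.7939 + 0.4918i - 0.1318j + 0.3326k


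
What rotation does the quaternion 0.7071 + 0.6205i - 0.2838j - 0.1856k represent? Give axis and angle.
axis = (0.8775, -0.4013, -0.2625), θ = π/2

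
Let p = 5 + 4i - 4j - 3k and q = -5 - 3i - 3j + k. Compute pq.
-22 - 48i + 10j - 4k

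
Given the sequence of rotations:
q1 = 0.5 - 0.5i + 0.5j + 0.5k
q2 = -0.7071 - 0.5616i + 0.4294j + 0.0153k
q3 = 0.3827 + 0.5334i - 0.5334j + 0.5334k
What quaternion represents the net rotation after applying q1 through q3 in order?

q2 · q1 = -0.8567 + 0.2798i + 0.1343j - 0.412k
q3 · q2 · q1 = -0.1857 - 0.2018i + 0.8774j - 0.3938k
-0.1857 - 0.2018i + 0.8774j - 0.3938k


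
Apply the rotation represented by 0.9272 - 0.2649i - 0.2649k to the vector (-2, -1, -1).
(-2.351, -0.228, -0.649)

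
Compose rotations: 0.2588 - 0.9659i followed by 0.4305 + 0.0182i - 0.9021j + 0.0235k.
0.129 - 0.4111i - 0.2562j - 0.8653k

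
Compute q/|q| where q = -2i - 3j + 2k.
-0.4851i - 0.7276j + 0.4851k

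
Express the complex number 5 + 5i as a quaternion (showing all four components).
5 + 5i + 0j + 0k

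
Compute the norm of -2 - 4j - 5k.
√45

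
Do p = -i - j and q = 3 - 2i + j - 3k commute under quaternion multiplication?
No: pq = -1 - 6j - 3k ≠ -1 - 6i + 3k = qp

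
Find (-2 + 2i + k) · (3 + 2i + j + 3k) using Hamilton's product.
-13 + i - 6j - k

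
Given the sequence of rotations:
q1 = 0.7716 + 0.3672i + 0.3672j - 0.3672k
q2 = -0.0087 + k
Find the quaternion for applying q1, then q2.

q2 · q1 = 0.3605 - 0.3704i + 0.364j + 0.7748k
0.3605 - 0.3704i + 0.364j + 0.7748k


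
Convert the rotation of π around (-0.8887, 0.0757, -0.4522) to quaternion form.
-0.8887i + 0.0757j - 0.4522k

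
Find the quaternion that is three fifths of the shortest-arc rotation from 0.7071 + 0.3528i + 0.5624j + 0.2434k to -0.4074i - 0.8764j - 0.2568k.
0.3098 + 0.4167i + 0.8102j + 0.2719k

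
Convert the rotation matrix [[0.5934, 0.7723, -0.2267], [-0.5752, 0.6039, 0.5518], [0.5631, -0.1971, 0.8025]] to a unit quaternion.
0.866 - 0.2162i - 0.228j - 0.389k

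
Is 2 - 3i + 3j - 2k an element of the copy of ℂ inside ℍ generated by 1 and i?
No. The quaternion 2 - 3i + 3j - 2k has j-coefficient y = 3 and k-coefficient z = -2, not both zero, so it does not lie in the complex subalgebra spanned by 1 and i.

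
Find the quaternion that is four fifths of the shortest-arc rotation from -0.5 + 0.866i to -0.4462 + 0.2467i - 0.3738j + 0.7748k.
-0.5103 + 0.4276i - 0.3242j + 0.672k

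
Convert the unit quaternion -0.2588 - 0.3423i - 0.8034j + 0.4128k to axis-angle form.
axis = (-0.3544, -0.8317, 0.4274), θ = 7π/6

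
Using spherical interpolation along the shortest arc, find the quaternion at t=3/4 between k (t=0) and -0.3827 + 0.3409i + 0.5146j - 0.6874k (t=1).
0.3017 - 0.2688i - 0.4057j + 0.8198k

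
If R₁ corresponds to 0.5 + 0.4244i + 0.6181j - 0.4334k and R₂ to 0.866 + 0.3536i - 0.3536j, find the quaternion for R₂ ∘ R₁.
0.5015 + 0.6976i + 0.5117j - 0.0067k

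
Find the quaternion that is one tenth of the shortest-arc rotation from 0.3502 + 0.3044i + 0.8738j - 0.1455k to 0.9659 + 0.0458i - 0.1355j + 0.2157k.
0.4715 + 0.2994i + 0.8222j - 0.11k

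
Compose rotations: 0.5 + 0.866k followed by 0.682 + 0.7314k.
-0.2924 + 0.9563k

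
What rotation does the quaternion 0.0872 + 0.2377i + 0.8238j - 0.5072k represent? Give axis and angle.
axis = (0.2386, 0.8269, -0.5091), θ = 170°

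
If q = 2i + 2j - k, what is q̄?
-2i - 2j + k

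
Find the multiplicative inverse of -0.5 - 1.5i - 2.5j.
-0.0571 + 0.1714i + 0.2857j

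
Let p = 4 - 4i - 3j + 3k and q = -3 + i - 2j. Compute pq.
-14 + 22i + 4j + 2k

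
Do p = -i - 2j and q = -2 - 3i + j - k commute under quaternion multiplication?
No: pq = -1 + 4i + 3j - 7k ≠ -1 + 5j + 7k = qp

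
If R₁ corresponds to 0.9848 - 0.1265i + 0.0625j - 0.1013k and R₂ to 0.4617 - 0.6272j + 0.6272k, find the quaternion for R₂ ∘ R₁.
0.5574 - 0.0341i - 0.6682j + 0.4916k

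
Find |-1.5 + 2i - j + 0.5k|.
2.739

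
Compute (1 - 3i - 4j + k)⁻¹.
0.037 + 0.1111i + 0.1481j - 0.037k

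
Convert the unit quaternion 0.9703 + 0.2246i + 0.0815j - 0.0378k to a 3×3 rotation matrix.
[[0.9839, 0.11, 0.1412], [-0.0367, 0.8963, -0.442], [-0.1751, 0.4297, 0.8858]]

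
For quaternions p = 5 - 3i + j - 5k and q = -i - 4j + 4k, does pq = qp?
No: pq = 21 - 21i - 3j + 33k ≠ 21 + 11i - 37j + 7k = qp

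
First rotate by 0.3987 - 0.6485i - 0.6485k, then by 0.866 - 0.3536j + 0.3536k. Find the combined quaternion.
0.5746 - 0.3323i - 0.3703j - 0.6499k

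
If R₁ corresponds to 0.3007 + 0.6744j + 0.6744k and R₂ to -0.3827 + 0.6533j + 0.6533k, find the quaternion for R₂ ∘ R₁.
-0.9962 - 0.0616j - 0.0616k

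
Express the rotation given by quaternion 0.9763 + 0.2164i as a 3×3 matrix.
[[1, 0, 0], [0, 0.9063, -0.4225], [0, 0.4225, 0.9063]]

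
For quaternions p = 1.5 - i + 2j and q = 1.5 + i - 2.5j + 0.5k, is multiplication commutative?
No: pq = 8.25 + i - 0.25j + 1.25k ≠ 8.25 - i - 1.25j + 0.25k = qp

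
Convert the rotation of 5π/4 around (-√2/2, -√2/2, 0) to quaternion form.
-0.3827 - 0.6533i - 0.6533j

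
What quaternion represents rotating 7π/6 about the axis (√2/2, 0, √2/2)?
-0.2588 + 0.683i + 0.683k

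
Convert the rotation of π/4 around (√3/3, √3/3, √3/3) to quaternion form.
0.9239 + 0.2209i + 0.2209j + 0.2209k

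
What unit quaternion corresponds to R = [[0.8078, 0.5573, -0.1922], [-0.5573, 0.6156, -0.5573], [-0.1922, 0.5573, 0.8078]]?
0.8988 + 0.31i - 0.31k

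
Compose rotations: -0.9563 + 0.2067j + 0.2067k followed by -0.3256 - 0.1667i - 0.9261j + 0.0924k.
0.4837 - 0.0511i + 0.8528j - 0.1901k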